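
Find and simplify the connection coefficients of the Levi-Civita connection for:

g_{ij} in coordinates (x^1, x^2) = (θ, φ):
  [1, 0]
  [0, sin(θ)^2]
Using Γ^k_{ij} = (1/2) g^{km} (∂_i g_{mj} + ∂_j g_{mi} - ∂_m g_{ij}); the metric is diagonal, so only the m = k term contributes.
Non-zero symbols (using the symmetry Γ^k_{ij} = Γ^k_{ji}):
Γ^θ_{φ φ} = (1/2) g^{θθ} (∂_φ g_{θφ} + ∂_φ g_{θφ} - ∂_θ g_{φφ}) = (1/2)(1)((0) + (0) - (sin(2*θ))) = -sin(2*θ)/2
Γ^φ_{θ φ} = (1/2) g^{φφ} (∂_θ g_{φφ} + ∂_φ g_{φθ} - ∂_φ g_{θφ}) = (1/2)(1/sin(θ)^2)((sin(2*θ)) + (0) - (0)) = 1/tan(θ)
All other Christoffel symbols are zero.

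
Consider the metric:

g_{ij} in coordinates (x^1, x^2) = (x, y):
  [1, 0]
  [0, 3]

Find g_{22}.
With x^1 = x, x^2 = y, g_{22} = g_{yy} is the row-2, column-2 entry of the matrix.
g_{22} = 3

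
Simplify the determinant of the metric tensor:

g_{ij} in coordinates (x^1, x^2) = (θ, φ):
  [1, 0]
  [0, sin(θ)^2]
For a 2×2 metric: det(g) = g_{11}·g_{22} - g_{12}·g_{21}
= (1)·(sin(θ)^2) - (0)·(0)
= sin(θ)^2 - 0
det(g) = sin(θ)^2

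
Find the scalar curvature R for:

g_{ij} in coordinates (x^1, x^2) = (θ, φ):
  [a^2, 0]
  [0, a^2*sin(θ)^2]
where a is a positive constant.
Non-zero Christoffel symbols (Γ^k_{ij} = Γ^k_{ji}):
Γ^θ_{φ φ} = -sin(2*θ)/2
Γ^φ_{θ φ} = 1/tan(θ)
Ricci tensor (R_{ij} = R^k_{ikj}): R_{θθ} = 1, R_{θφ} = 0, R_{φφ} = sin(θ)^2
Inverse metric: g^{θθ} = 1/a^2, g^{φφ} = 1/(a^2*sin(θ)^2)
R = g^{ij} R_{ij} = (1/a^2)(1) + (1/(a^2*sin(θ)^2))(sin(θ)^2) = 2/a^2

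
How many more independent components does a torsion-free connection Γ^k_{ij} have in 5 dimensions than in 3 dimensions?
Independent components in n dimensions: n × n(n+1)/2 = n^2(n+1)/2.
5D: 5 × 15 = 75
3D: 3 × 6 = 18
Difference = 75 - 18 = 57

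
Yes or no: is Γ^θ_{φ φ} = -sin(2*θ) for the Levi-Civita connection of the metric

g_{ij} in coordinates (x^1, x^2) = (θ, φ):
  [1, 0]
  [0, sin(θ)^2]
Γ^θ_{φ φ} = (1/2) g^{θθ} (∂_φ g_{θφ} + ∂_φ g_{θφ} - ∂_θ g_{φφ}) = (1/2)(1)((0) + (0) - (sin(2*θ))) = -sin(2*θ)/2
This differs from the proposed value -sin(2*θ).
No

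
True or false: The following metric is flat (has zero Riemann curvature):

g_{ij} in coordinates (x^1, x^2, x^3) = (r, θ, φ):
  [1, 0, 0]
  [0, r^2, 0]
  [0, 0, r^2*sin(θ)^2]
Non-zero Christoffel symbols:
Γ^r_{θ θ} = -r
Γ^r_{φ φ} = -r*sin(θ)^2
Γ^θ_{r θ} = 1/r
Γ^θ_{φ φ} = -sin(2*θ)/2
Γ^φ_{r φ} = 1/r
Γ^φ_{θ φ} = 1/tan(θ)
Ricci tensor: R_{rr} = 0, R_{rθ} = 0, R_{rφ} = 0, R_{θθ} = 0, R_{θφ} = 0, R_{φφ} = 0
All R_{ij} vanish; in 3 dimensions the Riemann tensor is fully determined by the Ricci tensor, so R^i_{jkl} = 0: the metric is flat (curvilinear coordinates on flat space).
True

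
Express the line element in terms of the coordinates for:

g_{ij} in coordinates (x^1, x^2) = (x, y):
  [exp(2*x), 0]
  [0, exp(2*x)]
ds^2 = g_{ij} dx^i dx^j; only the non-zero components contribute.
ds^2 = exp(2*x) dx^2 + exp(2*x) dy^2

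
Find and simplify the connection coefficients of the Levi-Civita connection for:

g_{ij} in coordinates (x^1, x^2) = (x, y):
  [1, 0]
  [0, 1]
Using Γ^k_{ij} = (1/2) g^{km} (∂_i g_{mj} + ∂_j g_{mi} - ∂_m g_{ij}); the metric is diagonal, so only the m = k term contributes.
Every metric component is constant, so all ∂_m g_{ij} = 0 and every Christoffel symbol vanishes.
All Christoffel symbols are zero.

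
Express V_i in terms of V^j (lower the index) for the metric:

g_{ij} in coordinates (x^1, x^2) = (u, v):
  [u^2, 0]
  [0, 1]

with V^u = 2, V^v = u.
V_i = g_{ij} V^j:
V_u = (u^2)(2) + (0)(u) = 2*u^2
V_v = (0)(2) + (1)(u) = u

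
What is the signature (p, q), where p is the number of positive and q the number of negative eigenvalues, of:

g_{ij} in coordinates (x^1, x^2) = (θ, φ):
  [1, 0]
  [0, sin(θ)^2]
The metric is diagonal, so its eigenvalues are the diagonal entries: 1, sin(θ)^2 (at a generic point, where coordinate-dependent entries are positive).
2 positive, 0 negative.
(2, 0) - Riemannian (positive definite)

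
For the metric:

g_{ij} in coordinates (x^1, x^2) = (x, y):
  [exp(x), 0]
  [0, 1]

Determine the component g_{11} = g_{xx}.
With x^1 = x, x^2 = y, g_{11} = g_{xx} is the row-1, column-1 entry of the matrix.
g_{11} = exp(x)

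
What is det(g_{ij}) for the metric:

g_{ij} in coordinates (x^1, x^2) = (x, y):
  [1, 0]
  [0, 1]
For a 2×2 metric: det(g) = g_{11}·g_{22} - g_{12}·g_{21}
= (1)·(1) - (0)·(0)
= 1 - 0
det(g) = 1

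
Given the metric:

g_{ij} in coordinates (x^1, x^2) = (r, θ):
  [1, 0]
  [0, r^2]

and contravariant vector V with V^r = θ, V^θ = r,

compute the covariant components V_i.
V_i = g_{ij} V^j:
V_r = (1)(θ) + (0)(r) = θ
V_θ = (0)(θ) + (r^2)(r) = r^3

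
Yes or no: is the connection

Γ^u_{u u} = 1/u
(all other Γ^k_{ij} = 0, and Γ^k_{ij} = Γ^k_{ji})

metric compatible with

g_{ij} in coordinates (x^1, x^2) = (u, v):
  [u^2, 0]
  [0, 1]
Using ∇_k g_{ij} = ∂_k g_{ij} - Γ^m_{ki} g_{mj} - Γ^m_{kj} g_{im}:
e.g. ∇_u g_{uu} = (2*u) - (u) - (u) = 0
Every component ∇_k g_{ij} vanishes: the connection is metric compatible.
Yes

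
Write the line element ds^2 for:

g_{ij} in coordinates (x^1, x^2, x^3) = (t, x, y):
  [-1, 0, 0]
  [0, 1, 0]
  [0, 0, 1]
ds^2 = g_{ij} dx^i dx^j; only the non-zero components contribute.
ds^2 = -dt^2 + dx^2 + dy^2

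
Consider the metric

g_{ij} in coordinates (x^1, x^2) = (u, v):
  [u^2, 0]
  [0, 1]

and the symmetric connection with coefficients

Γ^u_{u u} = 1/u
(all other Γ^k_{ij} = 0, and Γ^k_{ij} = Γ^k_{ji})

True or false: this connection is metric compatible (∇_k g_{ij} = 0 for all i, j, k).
Using ∇_k g_{ij} = ∂_k g_{ij} - Γ^m_{ki} g_{mj} - Γ^m_{kj} g_{im}:
e.g. ∇_u g_{uu} = (2*u) - (u) - (u) = 0
Every component ∇_k g_{ij} vanishes: the connection is metric compatible.
True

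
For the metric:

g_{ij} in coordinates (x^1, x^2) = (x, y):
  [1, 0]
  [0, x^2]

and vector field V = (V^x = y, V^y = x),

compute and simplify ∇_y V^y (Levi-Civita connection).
Non-zero Christoffel symbols:
Γ^x_{y y} = -x
Γ^y_{x y} = 1/x
∇_y V^y = ∂_y V^y + Γ^y_{y j} V^j
  = (0) + (1/x)(y) + (0)(x)
  = y/x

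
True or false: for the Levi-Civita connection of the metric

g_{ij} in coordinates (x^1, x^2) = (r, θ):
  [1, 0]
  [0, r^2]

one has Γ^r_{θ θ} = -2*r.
Γ^r_{θ θ} = (1/2) g^{rr} (∂_θ g_{rθ} + ∂_θ g_{rθ} - ∂_r g_{θθ}) = (1/2)(1)((0) + (0) - (2*r)) = -r
This differs from the proposed value -2*r.
False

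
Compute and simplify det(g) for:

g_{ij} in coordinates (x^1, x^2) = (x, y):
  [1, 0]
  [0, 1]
For a 2×2 metric: det(g) = g_{11}·g_{22} - g_{12}·g_{21}
= (1)·(1) - (0)·(0)
= 1 - 0
det(g) = 1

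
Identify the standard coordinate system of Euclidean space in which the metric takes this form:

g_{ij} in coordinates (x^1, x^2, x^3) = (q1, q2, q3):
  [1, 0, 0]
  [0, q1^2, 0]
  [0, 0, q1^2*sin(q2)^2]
The line element ds^2 = dq1^2 + q1^2 dq2^2 + q1^2 sin(q2)^2 dq3^2 is dr^2 + r^2 dθ^2 + r^2 sin(θ)^2 dφ^2 with q1 = r, q2 = θ, q3 = φ.
spherical coordinates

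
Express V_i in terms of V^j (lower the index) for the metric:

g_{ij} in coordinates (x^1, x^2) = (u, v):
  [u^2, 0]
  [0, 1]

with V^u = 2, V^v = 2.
V_i = g_{ij} V^j:
V_u = (u^2)(2) + (0)(2) = 2*u^2
V_v = (0)(2) + (1)(2) = 2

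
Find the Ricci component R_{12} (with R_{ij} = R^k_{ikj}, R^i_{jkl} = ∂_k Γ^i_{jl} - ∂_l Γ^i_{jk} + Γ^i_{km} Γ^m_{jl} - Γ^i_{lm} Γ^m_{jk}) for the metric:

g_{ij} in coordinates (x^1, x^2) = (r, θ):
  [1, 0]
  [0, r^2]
Non-zero Christoffel symbols (Γ^k_{ij} = Γ^k_{ji}):
Γ^r_{θ θ} = -r
Γ^θ_{r θ} = 1/r
R^r_{r r θ} = 0 (a repeated index in an antisymmetric pair)
R^θ_{r θ θ} = 0 (a repeated index in an antisymmetric pair)
R_{rθ} = R^r_{r r θ} + R^θ_{r θ θ} = (0) + (0) = 0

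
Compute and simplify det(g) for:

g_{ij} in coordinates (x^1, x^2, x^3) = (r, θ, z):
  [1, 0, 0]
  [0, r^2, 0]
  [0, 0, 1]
Diagonal metric: det(g) = g_{11}·g_{22}·g_{33}
= (1)·(r^2)·(1)
det(g) = r^2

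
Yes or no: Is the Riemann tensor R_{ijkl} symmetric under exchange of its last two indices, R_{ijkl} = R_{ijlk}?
It is antisymmetric in the last pair: R_{ijkl} = -R_{ijlk}.
No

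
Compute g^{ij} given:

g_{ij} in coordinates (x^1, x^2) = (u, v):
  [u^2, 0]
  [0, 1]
The metric is diagonal, so g^{ij} is diagonal with entries 1/g_{ii}: diag(1/(u^2), 1).
g^{ij}:
  [1/u^2, 0]
  [0, 1]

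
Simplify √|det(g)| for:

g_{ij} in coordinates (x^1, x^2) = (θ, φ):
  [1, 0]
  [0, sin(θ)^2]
det(g) = sin(θ)^2
√|det(g)| = sin(θ) (taking 0 < θ < π so that |sin(θ)| = sin(θ))
Volume element: dV = sin(θ) dθ dφ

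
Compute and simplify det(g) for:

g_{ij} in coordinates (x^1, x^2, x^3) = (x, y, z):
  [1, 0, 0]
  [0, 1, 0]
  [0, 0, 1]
Diagonal metric: det(g) = g_{11}·g_{22}·g_{33}
= (1)·(1)·(1)
det(g) = 1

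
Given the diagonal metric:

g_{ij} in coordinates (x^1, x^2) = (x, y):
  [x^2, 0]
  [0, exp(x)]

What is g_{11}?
With x^1 = x, x^2 = y, g_{11} = g_{xx} is the row-1, column-1 entry of the matrix.
g_{11} = x^2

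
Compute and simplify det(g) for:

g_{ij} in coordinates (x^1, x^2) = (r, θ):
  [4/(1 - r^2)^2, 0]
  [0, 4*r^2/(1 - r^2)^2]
For a 2×2 metric: det(g) = g_{11}·g_{22} - g_{12}·g_{21}
= (4/(1 - r^2)^2)·(4*r^2/(1 - r^2)^2) - (0)·(0)
= 16*r^2/(1 - r^2)^4 - 0
det(g) = 16*r^2/(1 - r^2)^4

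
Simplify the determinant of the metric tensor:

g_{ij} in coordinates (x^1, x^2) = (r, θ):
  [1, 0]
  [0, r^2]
For a 2×2 metric: det(g) = g_{11}·g_{22} - g_{12}·g_{21}
= (1)·(r^2) - (0)·(0)
= r^2 - 0
det(g) = r^2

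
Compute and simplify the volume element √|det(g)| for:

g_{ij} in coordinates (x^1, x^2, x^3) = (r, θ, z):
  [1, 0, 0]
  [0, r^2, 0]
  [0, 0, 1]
det(g) = r^2
√|det(g)| = r
Volume element: dV = r dr dθ dz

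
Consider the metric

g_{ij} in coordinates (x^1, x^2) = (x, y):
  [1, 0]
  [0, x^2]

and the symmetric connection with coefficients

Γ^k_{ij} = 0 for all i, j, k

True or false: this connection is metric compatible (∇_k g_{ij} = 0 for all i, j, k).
Using ∇_k g_{ij} = ∂_k g_{ij} - Γ^m_{ki} g_{mj} - Γ^m_{kj} g_{im}:
∇_x g_{yy} = (2*x) - (0) - (0) = 2*x ≠ 0
So the connection is not metric compatible (it is not the Levi-Civita connection).
False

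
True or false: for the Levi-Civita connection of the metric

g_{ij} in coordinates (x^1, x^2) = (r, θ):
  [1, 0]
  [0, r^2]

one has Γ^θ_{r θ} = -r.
Γ^θ_{r θ} = (1/2) g^{θθ} (∂_r g_{θθ} + ∂_θ g_{θr} - ∂_θ g_{rθ}) = (1/2)(1/r^2)((2*r) + (0) - (0)) = 1/r
This differs from the proposed value -r.
False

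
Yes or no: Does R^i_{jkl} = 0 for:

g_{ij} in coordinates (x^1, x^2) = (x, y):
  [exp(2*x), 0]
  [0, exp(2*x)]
Non-zero Christoffel symbols:
Γ^x_{x x} = 1
Γ^x_{y y} = -1
Γ^y_{x y} = 1
Ricci tensor: R_{xx} = 0, R_{xy} = 0, R_{yy} = 0
All R_{ij} vanish; in 2 dimensions the Riemann tensor is fully determined by the Ricci tensor, so R^i_{jkl} = 0: the metric is flat (curvilinear coordinates on flat space).
Yes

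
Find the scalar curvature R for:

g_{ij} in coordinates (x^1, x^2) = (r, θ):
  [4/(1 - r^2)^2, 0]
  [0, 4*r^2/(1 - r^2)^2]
Non-zero Christoffel symbols (Γ^k_{ij} = Γ^k_{ji}):
Γ^r_{r r} = 2*r/(1 - r^2)
Γ^r_{θ θ} = (r^3 + r)/(r^2 - 1)
Γ^θ_{r θ} = (-r^2 - 1)/(r^3 - r)
Ricci tensor (R_{ij} = R^k_{ikj}): R_{rr} = -4/(r^2 - 1)^2, R_{rθ} = 0, R_{θθ} = -4*r^2/(r^2 - 1)^2
Inverse metric: g^{rr} = (1 - r^2)^2/4, g^{θθ} = (1 - r^2)^2/(4*r^2)
R = g^{ij} R_{ij} = ((1 - r^2)^2/4)(-4/(r^2 - 1)^2) + ((1 - r^2)^2/(4*r^2))(-4*r^2/(r^2 - 1)^2) = -2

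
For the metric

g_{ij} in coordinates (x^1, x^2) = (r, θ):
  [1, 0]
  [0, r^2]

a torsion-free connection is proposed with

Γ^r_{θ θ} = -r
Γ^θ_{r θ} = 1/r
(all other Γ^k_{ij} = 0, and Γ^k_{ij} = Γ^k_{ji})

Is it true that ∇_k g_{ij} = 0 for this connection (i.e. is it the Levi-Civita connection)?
Using ∇_k g_{ij} = ∂_k g_{ij} - Γ^m_{ki} g_{mj} - Γ^m_{kj} g_{im}:
e.g. ∇_r g_{θθ} = (2*r) - (r) - (r) = 0
Every component ∇_k g_{ij} vanishes: the connection is metric compatible.
Yes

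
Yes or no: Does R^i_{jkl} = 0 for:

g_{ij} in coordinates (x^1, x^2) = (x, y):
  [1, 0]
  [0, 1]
All metric components are constant, so every Christoffel symbol vanishes and R^i_{jkl} = 0.
Yes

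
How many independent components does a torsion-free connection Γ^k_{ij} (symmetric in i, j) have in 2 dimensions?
Γ^k_{ij} has n choices for the upper index and n(n+1)/2 independent symmetric lower index pairs.
Total = 2 × 2×3/2 = 2 × 3 = 6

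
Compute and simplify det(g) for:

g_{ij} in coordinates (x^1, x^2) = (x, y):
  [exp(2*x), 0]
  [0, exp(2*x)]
For a 2×2 metric: det(g) = g_{11}·g_{22} - g_{12}·g_{21}
= (exp(2*x))·(exp(2*x)) - (0)·(0)
= exp(4*x) - 0
det(g) = exp(4*x)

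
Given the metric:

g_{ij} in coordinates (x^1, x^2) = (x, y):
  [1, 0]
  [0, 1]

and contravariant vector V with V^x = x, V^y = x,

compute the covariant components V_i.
V_i = g_{ij} V^j:
V_x = (1)(x) + (0)(x) = x
V_y = (0)(x) + (1)(x) = x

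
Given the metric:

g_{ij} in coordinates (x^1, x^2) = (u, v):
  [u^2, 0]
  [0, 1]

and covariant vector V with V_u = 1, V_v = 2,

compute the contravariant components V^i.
Inverse metric (diagonal): g^{uu} = 1/u^2, g^{vv} = 1
V^i = g^{ij} V_j:
V^u = (1/u^2)(1) + (0)(2) = 1/u^2
V^v = (0)(1) + (1)(2) = 2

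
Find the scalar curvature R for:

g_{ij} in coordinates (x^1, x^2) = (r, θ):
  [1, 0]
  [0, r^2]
Non-zero Christoffel symbols (Γ^k_{ij} = Γ^k_{ji}):
Γ^r_{θ θ} = -r
Γ^θ_{r θ} = 1/r
Ricci tensor (R_{ij} = R^k_{ikj}): R_{rr} = 0, R_{rθ} = 0, R_{θθ} = 0
Inverse metric: g^{rr} = 1, g^{θθ} = 1/r^2
R = g^{ij} R_{ij} = (1)(0) + (1/r^2)(0) = 0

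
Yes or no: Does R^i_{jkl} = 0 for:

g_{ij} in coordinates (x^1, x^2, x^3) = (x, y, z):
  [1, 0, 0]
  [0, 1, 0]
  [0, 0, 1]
All metric components are constant, so every Christoffel symbol vanishes and R^i_{jkl} = 0.
Yes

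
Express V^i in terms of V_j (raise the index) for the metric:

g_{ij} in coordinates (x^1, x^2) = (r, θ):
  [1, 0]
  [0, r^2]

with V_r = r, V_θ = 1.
Inverse metric (diagonal): g^{rr} = 1, g^{θθ} = 1/r^2
V^i = g^{ij} V_j:
V^r = (1)(r) + (0)(1) = r
V^θ = (0)(r) + (1/r^2)(1) = 1/r^2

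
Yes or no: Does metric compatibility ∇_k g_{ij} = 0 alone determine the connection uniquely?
One also needs vanishing torsion; metric compatibility plus torsion-freeness singles out the Levi-Civita connection.
No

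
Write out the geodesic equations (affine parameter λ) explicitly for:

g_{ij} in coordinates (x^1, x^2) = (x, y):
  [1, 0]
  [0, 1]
Geodesic equation: d^2x^k/dλ^2 + Γ^k_{ij} (dx^i/dλ)(dx^j/dλ) = 0.
All Christoffel symbols vanish, so the geodesics are straight lines:
d^2x/dλ^2 = 0
d^2y/dλ^2 = 0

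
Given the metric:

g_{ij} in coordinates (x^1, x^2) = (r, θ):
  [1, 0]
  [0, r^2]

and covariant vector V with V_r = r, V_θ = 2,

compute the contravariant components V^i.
Inverse metric (diagonal): g^{rr} = 1, g^{θθ} = 1/r^2
V^i = g^{ij} V_j:
V^r = (1)(r) + (0)(2) = r
V^θ = (0)(r) + (1/r^2)(2) = 2/r^2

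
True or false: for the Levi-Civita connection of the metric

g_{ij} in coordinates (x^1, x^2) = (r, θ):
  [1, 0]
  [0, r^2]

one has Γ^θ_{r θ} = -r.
Γ^θ_{r θ} = (1/2) g^{θθ} (∂_r g_{θθ} + ∂_θ g_{θr} - ∂_θ g_{rθ}) = (1/2)(1/r^2)((2*r) + (0) - (0)) = 1/r
This differs from the proposed value -r.
False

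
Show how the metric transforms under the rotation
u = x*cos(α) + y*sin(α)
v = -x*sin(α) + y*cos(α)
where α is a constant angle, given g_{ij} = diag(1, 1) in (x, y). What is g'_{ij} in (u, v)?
Invert the transformation: x = u*cos(α) - v*sin(α), y = u*sin(α) + v*cos(α)
g'_{ij} = (∂x^k/∂x'^i)(∂x^l/∂x'^j) g_{kl}; with g_{kl} = δ_{kl} this is Σ_k (∂x^k/∂x'^i)(∂x^k/∂x'^j).
Jacobian: ∂x/∂u = cos(α), ∂x/∂v = -sin(α), ∂y/∂u = sin(α), ∂y/∂v = cos(α)
g'_{uu} = (cos(α))(cos(α)) + (sin(α))(sin(α)) = 1
g'_{uv} = (cos(α))(-sin(α)) + (sin(α))(cos(α)) = 0
g'_{vv} = (-sin(α))(-sin(α)) + (cos(α))(cos(α)) = 1
g'_{ij} = diag(1, 1)
The Euclidean metric is invariant under rotations.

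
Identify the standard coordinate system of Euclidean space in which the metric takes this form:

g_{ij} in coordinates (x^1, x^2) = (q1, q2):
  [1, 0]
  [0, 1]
All components are constant and the metric is the identity, i.e. orthonormal rectilinear coordinates.
Cartesian (2D) coordinates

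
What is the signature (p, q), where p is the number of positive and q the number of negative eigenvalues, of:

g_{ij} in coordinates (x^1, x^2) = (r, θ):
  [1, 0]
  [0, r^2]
The metric is diagonal, so its eigenvalues are the diagonal entries: 1, r^2 (at a generic point, where coordinate-dependent entries are positive).
2 positive, 0 negative.
(2, 0) - Riemannian (positive definite)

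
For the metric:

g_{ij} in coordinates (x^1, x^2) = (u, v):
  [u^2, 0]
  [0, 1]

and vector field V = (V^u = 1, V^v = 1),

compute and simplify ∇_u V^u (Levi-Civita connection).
Non-zero Christoffel symbols:
Γ^u_{u u} = 1/u
∇_u V^u = ∂_u V^u + Γ^u_{u j} V^j
  = (0) + (1/u)(1) + (0)(1)
  = 1/u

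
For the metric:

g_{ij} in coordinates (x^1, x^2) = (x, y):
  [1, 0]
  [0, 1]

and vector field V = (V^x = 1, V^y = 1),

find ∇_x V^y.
All Christoffel symbols are zero.
∇_x V^y = ∂_x V^y + Γ^y_{x j} V^j
  = (0) + (0)(1) + (0)(1)
  = 0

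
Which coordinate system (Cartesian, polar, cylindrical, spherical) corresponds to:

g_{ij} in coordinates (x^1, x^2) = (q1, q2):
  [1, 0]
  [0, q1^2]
The line element ds^2 = dq1^2 + q1^2 dq2^2 is dr^2 + r^2 dθ^2 with q1 = r, q2 = θ.
polar coordinates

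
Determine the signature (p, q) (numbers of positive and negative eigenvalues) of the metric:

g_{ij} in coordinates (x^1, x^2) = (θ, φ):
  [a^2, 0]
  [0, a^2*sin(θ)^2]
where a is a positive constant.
The metric is diagonal, so its eigenvalues are the diagonal entries: a^2, a^2*sin(θ)^2 (at a generic point, where coordinate-dependent entries are positive).
2 positive, 0 negative.
(2, 0) - Riemannian (positive definite)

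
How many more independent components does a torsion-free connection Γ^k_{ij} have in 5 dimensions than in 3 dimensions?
Independent components in n dimensions: n × n(n+1)/2 = n^2(n+1)/2.
5D: 5 × 15 = 75
3D: 3 × 6 = 18
Difference = 75 - 18 = 57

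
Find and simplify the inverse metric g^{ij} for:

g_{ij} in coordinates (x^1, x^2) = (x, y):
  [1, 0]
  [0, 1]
The metric is diagonal, so g^{ij} is diagonal with entries 1/g_{ii}: diag(1, 1).
g^{ij}:
  [1, 0]
  [0, 1]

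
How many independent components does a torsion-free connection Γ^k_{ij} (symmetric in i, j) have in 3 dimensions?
Γ^k_{ij} has n choices for the upper index and n(n+1)/2 independent symmetric lower index pairs.
Total = 3 × 3×4/2 = 3 × 6 = 18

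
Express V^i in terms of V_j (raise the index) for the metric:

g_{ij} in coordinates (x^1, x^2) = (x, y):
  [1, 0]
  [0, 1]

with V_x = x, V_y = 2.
Inverse metric (diagonal): g^{xx} = 1, g^{yy} = 1
V^i = g^{ij} V_j:
V^x = (1)(x) + (0)(2) = x
V^y = (0)(x) + (1)(2) = 2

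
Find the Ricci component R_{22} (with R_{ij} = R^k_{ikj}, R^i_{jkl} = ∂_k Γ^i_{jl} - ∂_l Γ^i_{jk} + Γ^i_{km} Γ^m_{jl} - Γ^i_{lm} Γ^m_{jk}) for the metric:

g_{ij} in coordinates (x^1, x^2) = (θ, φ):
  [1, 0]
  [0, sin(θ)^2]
Non-zero Christoffel symbols (Γ^k_{ij} = Γ^k_{ji}):
Γ^θ_{φ φ} = -sin(2*θ)/2
Γ^φ_{θ φ} = 1/tan(θ)
R^θ_{φ θ φ} = ∂_θ Γ^θ_{φ φ} - ∂_φ Γ^θ_{φ θ} + Γ^θ_{θ m} Γ^m_{φ φ} - Γ^θ_{φ m} Γ^m_{φ θ}
  = (-cos(2*θ)) - (0) + (0) - (-cos(θ)^2) = sin(θ)^2
R^φ_{φ φ φ} = 0 (a repeated index in an antisymmetric pair)
R_{φφ} = R^θ_{φ θ φ} + R^φ_{φ φ φ} = (sin(θ)^2) + (0) = sin(θ)^2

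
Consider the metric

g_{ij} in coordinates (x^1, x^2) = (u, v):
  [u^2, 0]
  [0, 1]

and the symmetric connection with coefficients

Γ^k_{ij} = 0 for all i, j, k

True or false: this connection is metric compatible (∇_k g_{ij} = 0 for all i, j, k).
Using ∇_k g_{ij} = ∂_k g_{ij} - Γ^m_{ki} g_{mj} - Γ^m_{kj} g_{im}:
∇_u g_{uu} = (2*u) - (0) - (0) = 2*u ≠ 0
So the connection is not metric compatible (it is not the Levi-Civita connection).
False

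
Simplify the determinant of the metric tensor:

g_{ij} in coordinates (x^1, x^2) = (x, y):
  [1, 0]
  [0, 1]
For a 2×2 metric: det(g) = g_{11}·g_{22} - g_{12}·g_{21}
= (1)·(1) - (0)·(0)
= 1 - 0
det(g) = 1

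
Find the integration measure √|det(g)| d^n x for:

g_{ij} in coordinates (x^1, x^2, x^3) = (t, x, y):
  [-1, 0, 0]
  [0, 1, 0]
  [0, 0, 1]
det(g) = -1
√|det(g)| = 1
Volume element: dV = 1 dt dx dy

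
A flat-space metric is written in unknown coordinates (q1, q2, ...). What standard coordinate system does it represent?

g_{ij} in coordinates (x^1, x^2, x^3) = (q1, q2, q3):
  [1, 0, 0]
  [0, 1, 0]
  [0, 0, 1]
All components are constant and the metric is the identity, i.e. orthonormal rectilinear coordinates.
Cartesian (3D) coordinates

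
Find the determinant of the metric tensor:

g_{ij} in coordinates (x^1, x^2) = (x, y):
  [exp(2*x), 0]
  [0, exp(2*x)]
For a 2×2 metric: det(g) = g_{11}·g_{22} - g_{12}·g_{21}
= (exp(2*x))·(exp(2*x)) - (0)·(0)
= exp(4*x) - 0
det(g) = exp(4*x)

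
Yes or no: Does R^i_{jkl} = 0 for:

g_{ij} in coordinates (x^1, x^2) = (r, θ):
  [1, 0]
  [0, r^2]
Non-zero Christoffel symbols:
Γ^r_{θ θ} = -r
Γ^θ_{r θ} = 1/r
Ricci tensor: R_{rr} = 0, R_{rθ} = 0, R_{θθ} = 0
All R_{ij} vanish; in 2 dimensions the Riemann tensor is fully determined by the Ricci tensor, so R^i_{jkl} = 0: the metric is flat (curvilinear coordinates on flat space).
Yes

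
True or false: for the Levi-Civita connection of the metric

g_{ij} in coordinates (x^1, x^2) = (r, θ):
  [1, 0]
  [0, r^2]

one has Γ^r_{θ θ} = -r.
Γ^r_{θ θ} = (1/2) g^{rr} (∂_θ g_{rθ} + ∂_θ g_{rθ} - ∂_r g_{θθ}) = (1/2)(1)((0) + (0) - (2*r)) = -r
This equals the proposed value -r.
True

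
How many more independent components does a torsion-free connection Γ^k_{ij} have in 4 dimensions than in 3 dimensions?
Independent components in n dimensions: n × n(n+1)/2 = n^2(n+1)/2.
4D: 4 × 10 = 40
3D: 3 × 6 = 18
Difference = 40 - 18 = 22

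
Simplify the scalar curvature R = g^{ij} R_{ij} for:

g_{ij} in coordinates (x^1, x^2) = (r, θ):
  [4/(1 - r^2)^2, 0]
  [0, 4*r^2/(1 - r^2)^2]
Non-zero Christoffel symbols (Γ^k_{ij} = Γ^k_{ji}):
Γ^r_{r r} = 2*r/(1 - r^2)
Γ^r_{θ θ} = (r^3 + r)/(r^2 - 1)
Γ^θ_{r θ} = (-r^2 - 1)/(r^3 - r)
Ricci tensor (R_{ij} = R^k_{ikj}): R_{rr} = -4/(r^2 - 1)^2, R_{rθ} = 0, R_{θθ} = -4*r^2/(r^2 - 1)^2
Inverse metric: g^{rr} = (1 - r^2)^2/4, g^{θθ} = (1 - r^2)^2/(4*r^2)
R = g^{ij} R_{ij} = ((1 - r^2)^2/4)(-4/(r^2 - 1)^2) + ((1 - r^2)^2/(4*r^2))(-4*r^2/(r^2 - 1)^2) = -2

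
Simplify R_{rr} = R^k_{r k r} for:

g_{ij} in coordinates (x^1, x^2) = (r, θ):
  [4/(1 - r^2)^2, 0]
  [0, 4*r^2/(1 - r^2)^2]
Non-zero Christoffel symbols (Γ^k_{ij} = Γ^k_{ji}):
Γ^r_{r r} = 2*r/(1 - r^2)
Γ^r_{θ θ} = (r^3 + r)/(r^2 - 1)
Γ^θ_{r θ} = (-r^2 - 1)/(r^3 - r)
R^r_{r r r} = 0 (a repeated index in an antisymmetric pair)
R^θ_{r θ r} = ∂_θ Γ^θ_{r r} - ∂_r Γ^θ_{r θ} + Γ^θ_{θ m} Γ^m_{r r} - Γ^θ_{r m} Γ^m_{r θ}
  = (0) - ((r^4 + 4*r^2 - 1)/(r^3 - r)^2) + (2*(r^2 + 1)/(r^2 - 1)^2) - ((r^2 + 1)^2/(r^3 - r)^2) = -4/(r^2 - 1)^2
R_{rr} = R^r_{r r r} + R^θ_{r θ r} = (0) + (-4/(r^2 - 1)^2) = -4/(r^2 - 1)^2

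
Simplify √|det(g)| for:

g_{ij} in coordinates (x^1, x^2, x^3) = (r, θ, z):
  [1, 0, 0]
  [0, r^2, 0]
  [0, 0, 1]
det(g) = r^2
√|det(g)| = r
Volume element: dV = r dr dθ dz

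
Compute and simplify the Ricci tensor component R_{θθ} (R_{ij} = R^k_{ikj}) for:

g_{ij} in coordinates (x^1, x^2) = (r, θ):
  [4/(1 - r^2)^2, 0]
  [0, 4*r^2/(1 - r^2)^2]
Non-zero Christoffel symbols (Γ^k_{ij} = Γ^k_{ji}):
Γ^r_{r r} = 2*r/(1 - r^2)
Γ^r_{θ θ} = (r^3 + r)/(r^2 - 1)
Γ^θ_{r θ} = (-r^2 - 1)/(r^3 - r)
R^r_{θ r θ} = ∂_r Γ^r_{θ θ} - ∂_θ Γ^r_{θ r} + Γ^r_{r m} Γ^m_{θ θ} - Γ^r_{θ m} Γ^m_{θ r}
  = ((r^4 - 4*r^2 - 1)/(r^2 - 1)^2) - (0) + (-2*r^2*(r^2 + 1)/(r^2 - 1)^2) - (-(r^2 + 1)^2/(r^2 - 1)^2) = -4*r^2/(r^2 - 1)^2
R^θ_{θ θ θ} = 0 (a repeated index in an antisymmetric pair)
R_{θθ} = R^r_{θ r θ} + R^θ_{θ θ θ} = (-4*r^2/(r^2 - 1)^2) + (0) = -4*r^2/(r^2 - 1)^2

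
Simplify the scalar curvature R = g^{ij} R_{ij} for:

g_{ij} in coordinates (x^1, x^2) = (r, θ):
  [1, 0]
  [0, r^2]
Non-zero Christoffel symbols (Γ^k_{ij} = Γ^k_{ji}):
Γ^r_{θ θ} = -r
Γ^θ_{r θ} = 1/r
Ricci tensor (R_{ij} = R^k_{ikj}): R_{rr} = 0, R_{rθ} = 0, R_{θθ} = 0
Inverse metric: g^{rr} = 1, g^{θθ} = 1/r^2
R = g^{ij} R_{ij} = (1)(0) + (1/r^2)(0) = 0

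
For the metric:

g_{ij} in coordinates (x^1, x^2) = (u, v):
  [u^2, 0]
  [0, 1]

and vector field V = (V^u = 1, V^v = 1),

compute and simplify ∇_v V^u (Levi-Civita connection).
Non-zero Christoffel symbols:
Γ^u_{u u} = 1/u
∇_v V^u = ∂_v V^u + Γ^u_{v j} V^j
  = (0) + (0)(1) + (0)(1)
  = 0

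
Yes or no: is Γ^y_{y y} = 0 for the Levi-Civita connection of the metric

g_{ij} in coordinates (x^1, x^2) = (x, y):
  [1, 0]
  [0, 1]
Γ^y_{y y} = (1/2) g^{yy} (∂_y g_{yy} + ∂_y g_{yy} - ∂_y g_{yy}) = (1/2)(1)((0) + (0) - (0)) = 0
This equals the proposed value 0.
Yes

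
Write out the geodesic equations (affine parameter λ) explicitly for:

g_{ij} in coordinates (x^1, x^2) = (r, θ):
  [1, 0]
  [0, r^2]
Geodesic equation: d^2x^k/dλ^2 + Γ^k_{ij} (dx^i/dλ)(dx^j/dλ) = 0.
Non-zero Christoffel symbols:
Γ^r_{θ θ} = -r
Γ^θ_{r θ} = 1/r
Substituting (the symmetric pair Γ^k_{ij}, Γ^k_{ji} combines into a factor 2):
d^2r/dλ^2 - r (dθ/dλ)^2 = 0
d^2θ/dλ^2 + (2/r) (dr/dλ)(dθ/dλ) = 0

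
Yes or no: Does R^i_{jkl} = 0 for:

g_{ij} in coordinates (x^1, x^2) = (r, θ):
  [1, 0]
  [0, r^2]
Non-zero Christoffel symbols:
Γ^r_{θ θ} = -r
Γ^θ_{r θ} = 1/r
Ricci tensor: R_{rr} = 0, R_{rθ} = 0, R_{θθ} = 0
All R_{ij} vanish; in 2 dimensions the Riemann tensor is fully determined by the Ricci tensor, so R^i_{jkl} = 0: the metric is flat (curvilinear coordinates on flat space).
Yes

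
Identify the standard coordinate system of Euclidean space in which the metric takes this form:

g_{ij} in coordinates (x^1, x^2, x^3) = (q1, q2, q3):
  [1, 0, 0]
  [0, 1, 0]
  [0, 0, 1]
All components are constant and the metric is the identity, i.e. orthonormal rectilinear coordinates.
Cartesian (3D) coordinates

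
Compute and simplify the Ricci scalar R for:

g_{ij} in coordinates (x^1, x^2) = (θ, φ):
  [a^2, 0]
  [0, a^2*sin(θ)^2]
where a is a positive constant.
Non-zero Christoffel symbols (Γ^k_{ij} = Γ^k_{ji}):
Γ^θ_{φ φ} = -sin(2*θ)/2
Γ^φ_{θ φ} = 1/tan(θ)
Ricci tensor (R_{ij} = R^k_{ikj}): R_{θθ} = 1, R_{θφ} = 0, R_{φφ} = sin(θ)^2
Inverse metric: g^{θθ} = 1/a^2, g^{φφ} = 1/(a^2*sin(θ)^2)
R = g^{ij} R_{ij} = (1/a^2)(1) + (1/(a^2*sin(θ)^2))(sin(θ)^2) = 2/a^2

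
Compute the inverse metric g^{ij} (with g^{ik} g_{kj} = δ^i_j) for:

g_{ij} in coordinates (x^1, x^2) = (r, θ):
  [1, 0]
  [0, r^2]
The metric is diagonal, so g^{ij} is diagonal with entries 1/g_{ii}: diag(1, 1/(r^2)).
g^{ij}:
  [1, 0]
  [0, 1/r^2]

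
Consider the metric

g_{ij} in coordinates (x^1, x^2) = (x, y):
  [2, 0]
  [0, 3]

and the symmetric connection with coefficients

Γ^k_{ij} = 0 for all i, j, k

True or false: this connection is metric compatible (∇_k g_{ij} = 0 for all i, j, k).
Using ∇_k g_{ij} = ∂_k g_{ij} - Γ^m_{ki} g_{mj} - Γ^m_{kj} g_{im}:
e.g. ∇_x g_{xy} = (0) - (0) - (0) = 0
Every component ∇_k g_{ij} vanishes: the connection is metric compatible.
True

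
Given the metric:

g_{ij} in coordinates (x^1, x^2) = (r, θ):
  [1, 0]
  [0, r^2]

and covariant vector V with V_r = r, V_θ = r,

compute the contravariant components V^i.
Inverse metric (diagonal): g^{rr} = 1, g^{θθ} = 1/r^2
V^i = g^{ij} V_j:
V^r = (1)(r) + (0)(r) = r
V^θ = (0)(r) + (1/r^2)(r) = 1/r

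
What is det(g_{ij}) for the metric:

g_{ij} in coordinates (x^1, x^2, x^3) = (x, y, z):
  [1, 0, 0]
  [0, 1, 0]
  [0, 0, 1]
Diagonal metric: det(g) = g_{11}·g_{22}·g_{33}
= (1)·(1)·(1)
det(g) = 1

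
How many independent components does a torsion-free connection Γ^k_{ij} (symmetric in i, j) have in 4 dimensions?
Γ^k_{ij} has n choices for the upper index and n(n+1)/2 independent symmetric lower index pairs.
Total = 4 × 4×5/2 = 4 × 10 = 40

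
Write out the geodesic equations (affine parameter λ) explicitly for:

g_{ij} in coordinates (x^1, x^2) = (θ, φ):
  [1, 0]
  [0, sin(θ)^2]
Geodesic equation: d^2x^k/dλ^2 + Γ^k_{ij} (dx^i/dλ)(dx^j/dλ) = 0.
Non-zero Christoffel symbols:
Γ^θ_{φ φ} = -sin(2*θ)/2
Γ^φ_{θ φ} = 1/tan(θ)
Substituting (the symmetric pair Γ^k_{ij}, Γ^k_{ji} combines into a factor 2):
d^2θ/dλ^2 - (sin(2*θ)/2) (dφ/dλ)^2 = 0
d^2φ/dλ^2 + (2/tan(θ)) (dθ/dλ)(dφ/dλ) = 0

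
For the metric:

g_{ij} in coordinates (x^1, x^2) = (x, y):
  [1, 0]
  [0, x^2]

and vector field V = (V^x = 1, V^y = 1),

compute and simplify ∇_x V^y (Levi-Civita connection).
Non-zero Christoffel symbols:
Γ^x_{y y} = -x
Γ^y_{x y} = 1/x
∇_x V^y = ∂_x V^y + Γ^y_{x j} V^j
  = (0) + (0)(1) + (1/x)(1)
  = 1/x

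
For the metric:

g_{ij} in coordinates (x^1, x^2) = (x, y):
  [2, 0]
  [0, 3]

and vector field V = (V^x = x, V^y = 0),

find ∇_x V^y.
All Christoffel symbols are zero.
∇_x V^y = ∂_x V^y + Γ^y_{x j} V^j
  = (0) + (0)(x) + (0)(0)
  = 0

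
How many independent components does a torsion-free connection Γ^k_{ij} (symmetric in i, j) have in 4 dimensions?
Γ^k_{ij} has n choices for the upper index and n(n+1)/2 independent symmetric lower index pairs.
Total = 4 × 4×5/2 = 4 × 10 = 40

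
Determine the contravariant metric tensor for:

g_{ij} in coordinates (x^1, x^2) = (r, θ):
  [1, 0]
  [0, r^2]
The metric is diagonal, so g^{ij} is diagonal with entries 1/g_{ii}: diag(1, 1/(r^2)).
g^{ij}:
  [1, 0]
  [0, 1/r^2]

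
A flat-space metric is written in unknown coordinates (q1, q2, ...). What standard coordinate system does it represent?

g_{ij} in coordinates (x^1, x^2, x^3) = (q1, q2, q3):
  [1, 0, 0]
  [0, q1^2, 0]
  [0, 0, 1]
The line element ds^2 = dq1^2 + q1^2 dq2^2 + dq3^2 is dr^2 + r^2 dθ^2 + dz^2 with q1 = r, q2 = θ, q3 = z.
cylindrical coordinates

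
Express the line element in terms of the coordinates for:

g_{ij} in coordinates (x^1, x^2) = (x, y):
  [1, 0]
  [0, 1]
ds^2 = g_{ij} dx^i dx^j; only the non-zero components contribute.
ds^2 = dx^2 + dy^2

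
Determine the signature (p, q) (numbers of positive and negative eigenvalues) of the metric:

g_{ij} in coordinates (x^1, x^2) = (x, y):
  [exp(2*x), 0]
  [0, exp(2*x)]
The metric is diagonal, so its eigenvalues are the diagonal entries: exp(2*x), exp(2*x) (at a generic point, where coordinate-dependent entries are positive).
2 positive, 0 negative.
(2, 0) - Riemannian (positive definite)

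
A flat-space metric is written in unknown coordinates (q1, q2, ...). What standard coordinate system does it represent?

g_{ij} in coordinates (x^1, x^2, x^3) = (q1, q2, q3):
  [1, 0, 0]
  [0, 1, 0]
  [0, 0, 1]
All components are constant and the metric is the identity, i.e. orthonormal rectilinear coordinates.
Cartesian (3D) coordinates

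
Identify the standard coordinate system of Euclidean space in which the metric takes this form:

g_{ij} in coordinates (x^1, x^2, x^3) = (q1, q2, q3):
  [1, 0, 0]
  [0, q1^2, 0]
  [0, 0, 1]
The line element ds^2 = dq1^2 + q1^2 dq2^2 + dq3^2 is dr^2 + r^2 dθ^2 + dz^2 with q1 = r, q2 = θ, q3 = z.
cylindrical coordinates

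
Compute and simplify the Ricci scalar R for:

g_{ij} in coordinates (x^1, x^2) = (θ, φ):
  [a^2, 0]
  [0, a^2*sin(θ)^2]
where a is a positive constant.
Non-zero Christoffel symbols (Γ^k_{ij} = Γ^k_{ji}):
Γ^θ_{φ φ} = -sin(2*θ)/2
Γ^φ_{θ φ} = 1/tan(θ)
Ricci tensor (R_{ij} = R^k_{ikj}): R_{θθ} = 1, R_{θφ} = 0, R_{φφ} = sin(θ)^2
Inverse metric: g^{θθ} = 1/a^2, g^{φφ} = 1/(a^2*sin(θ)^2)
R = g^{ij} R_{ij} = (1/a^2)(1) + (1/(a^2*sin(θ)^2))(sin(θ)^2) = 2/a^2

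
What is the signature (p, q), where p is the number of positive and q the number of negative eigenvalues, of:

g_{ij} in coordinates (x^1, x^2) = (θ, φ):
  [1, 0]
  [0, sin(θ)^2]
The metric is diagonal, so its eigenvalues are the diagonal entries: 1, sin(θ)^2 (at a generic point, where coordinate-dependent entries are positive).
2 positive, 0 negative.
(2, 0) - Riemannian (positive definite)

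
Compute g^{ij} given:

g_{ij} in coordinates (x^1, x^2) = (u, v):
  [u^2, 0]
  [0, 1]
The metric is diagonal, so g^{ij} is diagonal with entries 1/g_{ii}: diag(1/(u^2), 1).
g^{ij}:
  [1/u^2, 0]
  [0, 1]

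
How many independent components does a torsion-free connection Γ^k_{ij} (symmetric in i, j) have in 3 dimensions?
Γ^k_{ij} has n choices for the upper index and n(n+1)/2 independent symmetric lower index pairs.
Total = 3 × 3×4/2 = 3 × 6 = 18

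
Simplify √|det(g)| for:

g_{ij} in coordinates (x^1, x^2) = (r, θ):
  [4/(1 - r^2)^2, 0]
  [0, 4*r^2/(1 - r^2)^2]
det(g) = 16*r^2/(1 - r^2)^4
√|det(g)| = 4*r/(r^2 - 1)^2
Volume element: dV = 4*r/(r^2 - 1)^2 dr dθ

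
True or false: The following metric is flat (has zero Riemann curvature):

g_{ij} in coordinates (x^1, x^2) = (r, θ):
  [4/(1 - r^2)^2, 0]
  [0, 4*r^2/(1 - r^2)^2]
Non-zero Christoffel symbols:
Γ^r_{r r} = 2*r/(1 - r^2)
Γ^r_{θ θ} = (r^3 + r)/(r^2 - 1)
Γ^θ_{r θ} = (-r^2 - 1)/(r^3 - r)
Ricci tensor: R_{rr} = -4/(r^2 - 1)^2, R_{rθ} = 0, R_{θθ} = -4*r^2/(r^2 - 1)^2
The Ricci tensor is non-zero, so the Riemann tensor is non-zero: not flat.
False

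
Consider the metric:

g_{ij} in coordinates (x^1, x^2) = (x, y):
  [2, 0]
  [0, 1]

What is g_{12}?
With x^1 = x, x^2 = y, g_{12} = g_{xy} is the row-1, column-2 entry of the matrix.
g_{12} = 0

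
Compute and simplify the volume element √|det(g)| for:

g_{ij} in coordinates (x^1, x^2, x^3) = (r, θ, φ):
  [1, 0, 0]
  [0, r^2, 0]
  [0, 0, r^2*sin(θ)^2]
det(g) = r^4*sin(θ)^2
√|det(g)| = r^2*sin(θ) (taking 0 < θ < π so that |sin(θ)| = sin(θ))
Volume element: dV = r^2*sin(θ) dr dθ dφ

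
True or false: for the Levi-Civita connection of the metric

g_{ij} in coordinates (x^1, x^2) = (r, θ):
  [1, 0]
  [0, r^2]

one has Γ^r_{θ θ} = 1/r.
Γ^r_{θ θ} = (1/2) g^{rr} (∂_θ g_{rθ} + ∂_θ g_{rθ} - ∂_r g_{θθ}) = (1/2)(1)((0) + (0) - (2*r)) = -r
This differs from the proposed value 1/r.
False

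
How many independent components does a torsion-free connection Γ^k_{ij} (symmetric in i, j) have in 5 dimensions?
Γ^k_{ij} has n choices for the upper index and n(n+1)/2 independent symmetric lower index pairs.
Total = 5 × 5×6/2 = 5 × 15 = 75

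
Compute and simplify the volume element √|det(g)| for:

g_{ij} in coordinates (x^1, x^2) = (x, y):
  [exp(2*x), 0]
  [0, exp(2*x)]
det(g) = exp(4*x)
√|det(g)| = exp(2*x)
Volume element: dV = exp(2*x) dx dy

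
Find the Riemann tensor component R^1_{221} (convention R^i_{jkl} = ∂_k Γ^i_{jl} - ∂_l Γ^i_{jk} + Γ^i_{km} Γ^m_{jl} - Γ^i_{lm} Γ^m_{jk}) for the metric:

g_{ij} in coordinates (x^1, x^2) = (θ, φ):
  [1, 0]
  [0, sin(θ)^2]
Non-zero Christoffel symbols (Γ^k_{ij} = Γ^k_{ji}):
Γ^θ_{φ φ} = -sin(2*θ)/2
Γ^φ_{θ φ} = 1/tan(θ)
R^θ_{φ φ θ} = ∂_φ Γ^θ_{φ θ} - ∂_θ Γ^θ_{φ φ} + Γ^θ_{φ m} Γ^m_{φ θ} - Γ^θ_{θ m} Γ^m_{φ φ}
  = (0) - (-cos(2*θ)) + (-cos(θ)^2) - (0) = -sin(θ)^2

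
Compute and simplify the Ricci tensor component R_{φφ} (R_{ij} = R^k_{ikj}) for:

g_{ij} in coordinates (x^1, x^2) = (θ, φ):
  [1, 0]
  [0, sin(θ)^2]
Non-zero Christoffel symbols (Γ^k_{ij} = Γ^k_{ji}):
Γ^θ_{φ φ} = -sin(2*θ)/2
Γ^φ_{θ φ} = 1/tan(θ)
R^θ_{φ θ φ} = ∂_θ Γ^θ_{φ φ} - ∂_φ Γ^θ_{φ θ} + Γ^θ_{θ m} Γ^m_{φ φ} - Γ^θ_{φ m} Γ^m_{φ θ}
  = (-cos(2*θ)) - (0) + (0) - (-cos(θ)^2) = sin(θ)^2
R^φ_{φ φ φ} = 0 (a repeated index in an antisymmetric pair)
R_{φφ} = R^θ_{φ θ φ} + R^φ_{φ φ φ} = (sin(θ)^2) + (0) = sin(θ)^2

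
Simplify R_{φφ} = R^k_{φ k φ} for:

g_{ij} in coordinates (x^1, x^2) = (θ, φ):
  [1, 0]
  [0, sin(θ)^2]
Non-zero Christoffel symbols (Γ^k_{ij} = Γ^k_{ji}):
Γ^θ_{φ φ} = -sin(2*θ)/2
Γ^φ_{θ φ} = 1/tan(θ)
R^θ_{φ θ φ} = ∂_θ Γ^θ_{φ φ} - ∂_φ Γ^θ_{φ θ} + Γ^θ_{θ m} Γ^m_{φ φ} - Γ^θ_{φ m} Γ^m_{φ θ}
  = (-cos(2*θ)) - (0) + (0) - (-cos(θ)^2) = sin(θ)^2
R^φ_{φ φ φ} = 0 (a repeated index in an antisymmetric pair)
R_{φφ} = R^θ_{φ θ φ} + R^φ_{φ φ φ} = (sin(θ)^2) + (0) = sin(θ)^2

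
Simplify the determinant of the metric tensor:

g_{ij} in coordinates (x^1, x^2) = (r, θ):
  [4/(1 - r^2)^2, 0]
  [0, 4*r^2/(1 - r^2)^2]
For a 2×2 metric: det(g) = g_{11}·g_{22} - g_{12}·g_{21}
= (4/(1 - r^2)^2)·(4*r^2/(1 - r^2)^2) - (0)·(0)
= 16*r^2/(1 - r^2)^4 - 0
det(g) = 16*r^2/(1 - r^2)^4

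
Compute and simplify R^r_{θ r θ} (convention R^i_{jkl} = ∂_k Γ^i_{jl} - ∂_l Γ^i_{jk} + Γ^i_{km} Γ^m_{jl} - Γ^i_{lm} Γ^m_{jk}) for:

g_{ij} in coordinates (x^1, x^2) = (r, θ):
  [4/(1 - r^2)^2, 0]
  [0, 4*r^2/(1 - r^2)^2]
Non-zero Christoffel symbols (Γ^k_{ij} = Γ^k_{ji}):
Γ^r_{r r} = 2*r/(1 - r^2)
Γ^r_{θ θ} = (r^3 + r)/(r^2 - 1)
Γ^θ_{r θ} = (-r^2 - 1)/(r^3 - r)
R^r_{θ r θ} = ∂_r Γ^r_{θ θ} - ∂_θ Γ^r_{θ r} + Γ^r_{r m} Γ^m_{θ θ} - Γ^r_{θ m} Γ^m_{θ r}
  = ((r^4 - 4*r^2 - 1)/(r^2 - 1)^2) - (0) + (-2*r^2*(r^2 + 1)/(r^2 - 1)^2) - (-(r^2 + 1)^2/(r^2 - 1)^2) = -4*r^2/(r^2 - 1)^2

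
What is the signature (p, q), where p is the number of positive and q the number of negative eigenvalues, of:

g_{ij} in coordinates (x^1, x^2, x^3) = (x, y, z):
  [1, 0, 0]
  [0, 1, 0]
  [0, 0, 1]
The metric is diagonal, so its eigenvalues are the diagonal entries: 1, 1, 1 (at a generic point, where coordinate-dependent entries are positive).
3 positive, 0 negative.
(3, 0) - Riemannian (positive definite)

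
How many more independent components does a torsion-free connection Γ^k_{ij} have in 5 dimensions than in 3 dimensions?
Independent components in n dimensions: n × n(n+1)/2 = n^2(n+1)/2.
5D: 5 × 15 = 75
3D: 3 × 6 = 18
Difference = 75 - 18 = 57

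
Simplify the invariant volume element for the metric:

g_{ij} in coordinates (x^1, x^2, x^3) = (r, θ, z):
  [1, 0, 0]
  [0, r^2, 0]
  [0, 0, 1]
det(g) = r^2
√|det(g)| = r
Volume element: dV = r dr dθ dz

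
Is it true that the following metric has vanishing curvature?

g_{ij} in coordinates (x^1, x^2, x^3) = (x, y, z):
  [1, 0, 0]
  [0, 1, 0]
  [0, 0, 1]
All metric components are constant, so every Christoffel symbol vanishes and R^i_{jkl} = 0.
Yes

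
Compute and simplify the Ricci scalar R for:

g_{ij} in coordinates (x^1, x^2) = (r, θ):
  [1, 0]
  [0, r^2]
Non-zero Christoffel symbols (Γ^k_{ij} = Γ^k_{ji}):
Γ^r_{θ θ} = -r
Γ^θ_{r θ} = 1/r
Ricci tensor (R_{ij} = R^k_{ikj}): R_{rr} = 0, R_{rθ} = 0, R_{θθ} = 0
Inverse metric: g^{rr} = 1, g^{θθ} = 1/r^2
R = g^{ij} R_{ij} = (1)(0) + (1/r^2)(0) = 0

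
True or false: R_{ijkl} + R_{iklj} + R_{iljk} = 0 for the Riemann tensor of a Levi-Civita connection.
This is the first (algebraic) Bianchi identity.
True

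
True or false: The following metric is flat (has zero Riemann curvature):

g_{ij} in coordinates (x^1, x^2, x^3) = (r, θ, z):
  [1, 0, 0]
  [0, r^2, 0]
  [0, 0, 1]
Non-zero Christoffel symbols:
Γ^r_{θ θ} = -r
Γ^θ_{r θ} = 1/r
Ricci tensor: R_{rr} = 0, R_{rθ} = 0, R_{rz} = 0, R_{θθ} = 0, R_{θz} = 0, R_{zz} = 0
All R_{ij} vanish; in 3 dimensions the Riemann tensor is fully determined by the Ricci tensor, so R^i_{jkl} = 0: the metric is flat (curvilinear coordinates on flat space).
True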